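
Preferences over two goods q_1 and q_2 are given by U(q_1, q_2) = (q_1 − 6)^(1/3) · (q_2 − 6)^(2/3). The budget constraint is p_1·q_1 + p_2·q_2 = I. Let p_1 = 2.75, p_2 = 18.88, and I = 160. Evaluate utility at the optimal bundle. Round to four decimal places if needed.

V = 1.6097

MRS = (1/2)·(q_2−6)/(q_1−6). Tangency with p_1/p_2 gives q_2−6 = 2·(p_1/p_2)·(q_1−6).
After buying the subsistence bundle (6, 6), a share 1/3 of the remaining income goes to q_1: q_1* = 6 + 1/3·(I − 6p_1 − 6p_2)/p_1.
Discretionary income = 160 − 6·2.75 − 6·18.88 = 30.22; q_1* = 6 + 1/3·30.22/2.75 = 9.663; q_2* = 6 + 2/3·30.22/18.88 = 7.0671.
Utility at the optimum: U(9.663, 7.0671) = 1.6097.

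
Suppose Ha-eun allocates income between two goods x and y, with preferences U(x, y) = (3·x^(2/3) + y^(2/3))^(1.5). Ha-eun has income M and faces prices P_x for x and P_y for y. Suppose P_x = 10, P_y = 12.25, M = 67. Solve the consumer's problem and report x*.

x* = 6.5386

MU_x ∝ 3·x^(-1/3), MU_y ∝ y^(-1/3), so MRS = 3·(y/x)^(1/3) = P_x/P_y.
Solve for the ratio: y/x = [(1/3)·P_x/P_y]^(3).
Substitute y = (y/x)·x into the budget: x* = M/(P_x + P_y·(y/x)).
Numerically y/x = 0.020148, so x* = 67/(10 + 12.25·0.020148) = 6.5386.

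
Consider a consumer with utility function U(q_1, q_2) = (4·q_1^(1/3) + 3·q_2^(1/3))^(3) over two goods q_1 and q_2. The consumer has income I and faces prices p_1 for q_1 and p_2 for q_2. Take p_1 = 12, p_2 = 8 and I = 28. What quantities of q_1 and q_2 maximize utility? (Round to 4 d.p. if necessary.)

Numerically q_2/q_1 = 1.193243, so q_1* = 28/(12 + 8·1.193243) = 1.2995 and q_2* = 1.193243·1.2995 = 1.5507.

q_1* = 1.2995, q_2* = 1.5507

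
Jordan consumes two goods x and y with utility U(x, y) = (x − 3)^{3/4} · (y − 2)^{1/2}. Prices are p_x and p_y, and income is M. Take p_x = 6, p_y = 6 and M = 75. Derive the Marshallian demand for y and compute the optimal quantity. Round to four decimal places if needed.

Let x' = x−3, y' = y−2. MRS = (3/2)·y'/x' = p_x/p_y.
Substituting into the budget: x* = 3 + 0.6·(M − 3·p_x − 2·p_y)/p_x, and y* = 2 + 0.4·(…)/p_y.
Discretionary income = 75 − 3·6 − 2·6 = 45; y* = 2 + 0.4·45/6 = 5.

y* = 5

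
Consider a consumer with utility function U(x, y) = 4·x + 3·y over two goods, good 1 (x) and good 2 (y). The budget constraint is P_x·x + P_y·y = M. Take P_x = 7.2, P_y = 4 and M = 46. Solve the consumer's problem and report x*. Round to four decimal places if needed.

y gives more utility per dollar, so spend all income on y: y* = M/P_y, x* = 0.
Numerically: x* = 0, y* = 11.5.

x* = 0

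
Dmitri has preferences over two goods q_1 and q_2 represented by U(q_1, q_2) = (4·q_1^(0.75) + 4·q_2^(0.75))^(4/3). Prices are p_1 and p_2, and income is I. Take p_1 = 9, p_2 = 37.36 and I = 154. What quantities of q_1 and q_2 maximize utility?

MRS = MU_q_1/MU_q_2 = (q_2/q_1)^(0.25). Set equal to p_1/p_2.
Solve for the ratio: q_2/q_1 = [p_1/p_2]^(4).
With the ratio pinned down, the budget gives q_1* = I/(p_1 + p_2·(q_2/q_1)) and q_2* = (q_2/q_1)·q_1*.
Numerically q_2/q_1 = 0.003368, so q_1* = 154/(9 + 37.36·0.003368) = 16.8752 and q_2* = 0.003368·16.8752 = 0.0568.

q_1* = 16.8752, q_2* = 0.0568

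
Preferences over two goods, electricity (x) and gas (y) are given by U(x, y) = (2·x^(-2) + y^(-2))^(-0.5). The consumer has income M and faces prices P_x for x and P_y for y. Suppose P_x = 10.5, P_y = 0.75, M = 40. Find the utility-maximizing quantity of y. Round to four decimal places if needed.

From the CES first-order condition, 2·(y/x)^(3) = P_x/P_y.
Solve for the ratio: y/x = [(1/2)·P_x/P_y]^(1/3).
With the ratio pinned down, the budget gives x* = M/(P_x + P_y·(y/x)) and y* = (y/x)·x*.
Numerically y/x = 1.912931, so x* = 40/(10.5 + 0.75·1.912931) = 3.3516 and y* = 1.912931·3.3516 = 6.4113.

y* = 6.4113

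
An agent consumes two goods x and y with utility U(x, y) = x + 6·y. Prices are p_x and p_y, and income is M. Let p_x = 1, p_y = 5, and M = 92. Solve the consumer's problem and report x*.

x* = 0

Linear utility — the consumer picks whichever good has higher MU/price: 1/1 = 1 vs 6/5 = 1.2.
y gives more utility per dollar, so spend all income on y: y* = M/p_y, x* = 0.
Numerically: x* = 0, y* = 18.4.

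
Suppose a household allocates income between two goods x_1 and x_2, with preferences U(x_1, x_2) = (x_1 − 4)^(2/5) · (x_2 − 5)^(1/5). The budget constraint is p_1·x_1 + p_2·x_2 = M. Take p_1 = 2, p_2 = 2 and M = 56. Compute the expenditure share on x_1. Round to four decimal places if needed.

share on x_1 = 0.5952

Let x_1' = x_1−4, x_2' = x_2−5. MRS = 2·x_2'/x_1' = p_1/p_2.
Substituting into the budget: x_1* = 4 + 2/3·(M − 4·p_1 − 5·p_2)/p_1, and x_2* = 5 + 1/3·(…)/p_2.
Discretionary income = 56 − 4·2 − 5·2 = 38; x_1* = 4 + 2/3·38/2 = 16.6667; x_2* = 5 + 1/3·38/2 = 11.3333.
Expenditure on x_1: 2·16.6667 = 33.3333; share = 0.5952.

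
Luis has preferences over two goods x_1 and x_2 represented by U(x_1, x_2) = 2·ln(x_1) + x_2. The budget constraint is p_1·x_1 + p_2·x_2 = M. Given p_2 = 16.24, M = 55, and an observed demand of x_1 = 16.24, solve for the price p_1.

p_1 = 2

MU_x_1 = 2/x_1, MU_x_2 = 1. Tangency: 2/x_1 = p_1/p_2.
So x_1*(p_1,p_2) = 2·p_2/p_1, independent of income; and x_2* = (M − 2·p_2)/p_2.
Set x_1* = 16.24 in the demand function and solve for p_1: p_1 = 2.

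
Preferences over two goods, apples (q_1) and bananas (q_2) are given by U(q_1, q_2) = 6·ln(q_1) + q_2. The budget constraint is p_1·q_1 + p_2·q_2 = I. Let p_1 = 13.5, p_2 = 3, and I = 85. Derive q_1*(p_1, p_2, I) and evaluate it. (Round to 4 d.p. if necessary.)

Set MRS = p_1/p_2: (6/q_1)/1 = p_1/p_2.
So q_1*(p_1,p_2) = 6·p_2/p_1, independent of income; and q_2* = (I − 6·p_2)/p_2.
At the given prices: q_1* = 6·3/13.5 = 1.3333.

q_1* = 1.3333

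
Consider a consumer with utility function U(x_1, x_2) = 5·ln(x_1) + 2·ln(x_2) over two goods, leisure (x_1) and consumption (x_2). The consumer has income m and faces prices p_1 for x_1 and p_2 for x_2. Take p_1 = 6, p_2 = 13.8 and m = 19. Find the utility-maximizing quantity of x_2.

Tangency: MRS = (5/2)·x_2/x_1 = p_1/p_2.
Rearranging, p_2·x_2 = (2/5)·p_1·x_1. Substituting into the budget gives p_1·x_1·(1 + (2/5)) = m.
Demand: x_1*(p_1,p_2,m) = 5/7·m/p_1 and x_2* = 2/7·m/p_2.
At p_1=6, p_2=13.8, m=19: x_2* = 2/7·19/13.8 = 0.3934.

x_2* = 0.3934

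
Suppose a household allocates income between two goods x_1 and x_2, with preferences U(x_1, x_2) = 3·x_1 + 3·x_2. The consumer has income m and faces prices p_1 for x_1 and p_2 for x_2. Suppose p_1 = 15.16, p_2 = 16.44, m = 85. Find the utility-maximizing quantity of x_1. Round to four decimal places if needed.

x_1* = 5.6069

Linear utility — the consumer picks whichever good has higher MU/price: 3/15.16 = 0.1979 vs 3/16.44 = 0.1825.
x_1 gives more utility per dollar, so spend all income on x_1: x_1* = m/p_1, x_2* = 0.
Numerically: x_1* = 5.6069, x_2* = 0.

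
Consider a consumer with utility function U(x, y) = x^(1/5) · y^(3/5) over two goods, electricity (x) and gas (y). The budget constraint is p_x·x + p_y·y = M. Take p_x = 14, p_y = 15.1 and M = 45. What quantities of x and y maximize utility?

The MRS is (1/3)·y/x. Set MRS = p_x/p_y.
Rearranging, p_y·y = 3·p_x·x. Substituting into the budget gives p_x·x·(1 + 3) = M.
Demand: x*(p_x,p_y,M) = 0.25·M/p_x and y* = 0.75·M/p_y.
At p_x=14, p_y=15.1, M=45: x* = 0.25·45/14 = 0.8036, y* = 2.2351.

x* = 0.8036, y* = 2.2351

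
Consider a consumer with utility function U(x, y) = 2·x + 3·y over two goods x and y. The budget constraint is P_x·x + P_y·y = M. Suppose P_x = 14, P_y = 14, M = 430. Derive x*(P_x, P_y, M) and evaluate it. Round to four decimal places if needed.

x* = 0

y gives more utility per dollar, so spend all income on y: y* = M/P_y, x* = 0.
Numerically: x* = 0, y* = 30.7143.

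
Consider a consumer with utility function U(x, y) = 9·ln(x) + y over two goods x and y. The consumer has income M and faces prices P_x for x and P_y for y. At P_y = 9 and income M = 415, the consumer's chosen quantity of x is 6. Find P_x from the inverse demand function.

P_x = 13.5

Set MRS = P_x/P_y: (9/x)/1 = P_x/P_y.
So x*(P_x,P_y) = 9·P_y/P_x, independent of income; and y* = (M − 9·P_y)/P_y.
Set x* = 6 in the demand function and solve for P_x: P_x = 13.5.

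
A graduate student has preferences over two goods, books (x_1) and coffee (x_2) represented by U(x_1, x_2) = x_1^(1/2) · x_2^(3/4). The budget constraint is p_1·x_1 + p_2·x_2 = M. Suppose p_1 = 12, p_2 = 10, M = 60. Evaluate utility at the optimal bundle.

The MRS is (2/3)·x_2/x_1. Set MRS = p_1/p_2.
So 0.5·p_2·x_2 = 0.75·p_1·x_1; combined with the budget, a share 0.4 of income goes to x_1.
Demand: x_1*(p_1,p_2,M) = 0.4·M/p_1 and x_2* = 0.6·M/p_2.
At p_1=12, p_2=10, M=60: x_1* = 0.4·60/12 = 2, x_2* = 3.6.
Utility at the optimum: U(2, 3.6) = 3.6961.

V = 3.6961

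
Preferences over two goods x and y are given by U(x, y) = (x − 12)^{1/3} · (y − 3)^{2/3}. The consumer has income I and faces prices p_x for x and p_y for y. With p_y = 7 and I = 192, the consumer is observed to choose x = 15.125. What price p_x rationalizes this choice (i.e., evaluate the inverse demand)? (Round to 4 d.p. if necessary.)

This is Cobb-Douglas in (x−12, y−3): tangency gives 1/3·p_y·(y−3) = 2/3·p_x·(x−12).
Substituting into the budget: x* = 12 + 1/3·(I − 12·p_x − 3·p_y)/p_x, and y* = 3 + 2/3·(…)/p_y.
Set x* = 15.125 in the demand function and solve for p_x: p_x = 8.

p_x = 8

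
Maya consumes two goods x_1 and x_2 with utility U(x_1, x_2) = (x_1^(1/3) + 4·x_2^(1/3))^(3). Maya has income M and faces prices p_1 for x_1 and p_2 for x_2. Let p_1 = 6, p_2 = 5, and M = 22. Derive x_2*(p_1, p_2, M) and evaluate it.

x_2* = 3.9493

MU_x_1 ∝ x_1^(-2/3), MU_x_2 ∝ 4·x_2^(-2/3), so MRS = (1/4)·(x_2/x_1)^(2/3) = p_1/p_2.
Hence x_2/x_1 = (4·p_1/p_2)^(1/(2/3)), i.e. raised to the 1.5 power.
With the ratio pinned down, the budget gives x_1* = M/(p_1 + p_2·(x_2/x_1)) and x_2* = (x_2/x_1)·x_1*.
Numerically x_2/x_1 = 10.516273, so x_1* = 22/(6 + 5·10.516273) = 0.3755 and x_2* = 10.516273·0.3755 = 3.9493.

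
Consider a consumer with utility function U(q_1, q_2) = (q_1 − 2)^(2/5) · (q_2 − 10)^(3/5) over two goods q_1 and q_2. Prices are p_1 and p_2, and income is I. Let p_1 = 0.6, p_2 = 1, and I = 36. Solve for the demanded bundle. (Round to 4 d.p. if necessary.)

q_1* = 18.5333, q_2* = 24.88

MRS = (2/3)·(q_2−10)/(q_1−2). Tangency with p_1/p_2 gives q_2−10 = (3/2)·(p_1/p_2)·(q_1−2).
After buying the subsistence bundle (2, 10), a share 0.4 of the remaining income goes to q_1: q_1* = 2 + 0.4·(I − 2p_1 − 10p_2)/p_1.
Discretionary income = 36 − 2·0.6 − 10·1 = 24.8; q_1* = 2 + 0.4·24.8/0.6 = 18.5333; q_2* = 10 + 0.6·24.8/1 = 24.88.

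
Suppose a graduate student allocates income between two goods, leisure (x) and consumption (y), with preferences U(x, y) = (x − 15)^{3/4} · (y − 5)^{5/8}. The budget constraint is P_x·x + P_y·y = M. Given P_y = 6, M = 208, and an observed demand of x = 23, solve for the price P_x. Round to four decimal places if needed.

This is Cobb-Douglas in (x−15, y−5): tangency gives 0.75·P_y·(y−5) = 0.625·P_x·(x−15).
After buying the subsistence bundle (15, 5), a share 6/11 of the remaining income goes to x: x* = 15 + 6/11·(M − 15P_x − 5P_y)/P_x.
Set x* = 23 in the demand function and solve for P_x: P_x = 6.

P_x = 6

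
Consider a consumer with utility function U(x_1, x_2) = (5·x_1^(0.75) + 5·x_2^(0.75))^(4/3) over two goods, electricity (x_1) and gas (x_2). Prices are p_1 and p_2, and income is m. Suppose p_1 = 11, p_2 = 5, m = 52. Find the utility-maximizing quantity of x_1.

From the CES first-order condition, (x_2/x_1)^(0.25) = p_1/p_2.
Hence x_2/x_1 = (p_1/p_2)^(1/(0.25)), i.e. raised to the 4 power.
With the ratio pinned down, the budget gives x_1* = m/(p_1 + p_2·(x_2/x_1)) and x_2* = (x_2/x_1)·x_1*.
Numerically x_2/x_1 = 23.4256, so x_1* = 52/(11 + 5·23.4256) = 0.4058.

x_1* = 0.4058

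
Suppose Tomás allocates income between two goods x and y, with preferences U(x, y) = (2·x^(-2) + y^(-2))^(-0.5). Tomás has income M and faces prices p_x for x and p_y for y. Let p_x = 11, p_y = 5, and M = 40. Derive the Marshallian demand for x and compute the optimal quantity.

With the ratio pinned down, the budget gives x* = M/(p_x + p_y·(y/x)) and y* = (y/x)·x*.
Numerically y/x = 1.03228, so x* = 40/(11 + 5·1.03228) = 2.475.

x* = 2.475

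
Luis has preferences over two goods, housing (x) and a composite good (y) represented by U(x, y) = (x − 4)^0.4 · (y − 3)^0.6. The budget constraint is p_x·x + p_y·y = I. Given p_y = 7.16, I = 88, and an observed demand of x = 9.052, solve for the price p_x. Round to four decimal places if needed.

Let x' = x−4, y' = y−3. MRS = (2/3)·y'/x' = p_x/p_y.
After buying the subsistence bundle (4, 3), a share 0.4 of the remaining income goes to x: x* = 4 + 0.4·(I − 4p_x − 3p_y)/p_x.
Set x* = 9.052 in the demand function and solve for p_x: p_x = 4.

p_x = 4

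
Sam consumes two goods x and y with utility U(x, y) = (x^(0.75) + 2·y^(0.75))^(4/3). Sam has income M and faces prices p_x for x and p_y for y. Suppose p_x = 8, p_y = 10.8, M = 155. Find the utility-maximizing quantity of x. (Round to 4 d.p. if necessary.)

x* = 2.5823

MU_x ∝ x^(-0.25), MU_y ∝ 2·y^(-0.25), so MRS = (1/2)·(y/x)^(0.25) = p_x/p_y.
Solve for the ratio: y/x = [2·p_x/p_y]^(4).
Substitute y = (y/x)·x into the budget: x* = M/(p_x + p_y·(y/x)).
Numerically y/x = 4.817092, so x* = 155/(8 + 10.8·4.817092) = 2.5823.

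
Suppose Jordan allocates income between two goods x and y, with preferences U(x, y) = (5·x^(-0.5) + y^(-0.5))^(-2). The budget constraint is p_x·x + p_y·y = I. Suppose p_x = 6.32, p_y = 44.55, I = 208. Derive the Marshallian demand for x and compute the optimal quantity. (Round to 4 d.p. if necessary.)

x* = 19.8772

Numerically y/x = 0.093025, so x* = 208/(6.32 + 44.55·0.093025) = 19.8772.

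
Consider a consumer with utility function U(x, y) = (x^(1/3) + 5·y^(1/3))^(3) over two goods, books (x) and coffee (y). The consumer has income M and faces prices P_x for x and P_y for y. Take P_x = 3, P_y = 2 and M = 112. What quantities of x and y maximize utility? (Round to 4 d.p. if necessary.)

From the CES first-order condition, (1/5)·(y/x)^(2/3) = P_x/P_y.
Solve for the ratio: y/x = [5·P_x/P_y]^(1.5).
Substitute y = (y/x)·x into the budget: x* = M/(P_x + P_y·(y/x)).
Numerically y/x = 20.539596, so x* = 112/(3 + 2·20.539596) = 2.5409 and y* = 20.539596·2.5409 = 52.1887.

x* = 2.5409, y* = 52.1887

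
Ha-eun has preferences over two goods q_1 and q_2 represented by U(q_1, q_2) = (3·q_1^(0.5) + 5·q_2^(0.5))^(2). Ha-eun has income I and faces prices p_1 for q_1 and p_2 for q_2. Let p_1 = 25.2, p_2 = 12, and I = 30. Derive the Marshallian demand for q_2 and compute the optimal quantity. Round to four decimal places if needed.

q_2* = 2.1341

MU_q_1 ∝ 3·q_1^(-0.5), MU_q_2 ∝ 5·q_2^(-0.5), so MRS = (3/5)·(q_2/q_1)^(0.5) = p_1/p_2.
Hence q_2/q_1 = ((5/3)·p_1/p_2)^(1/(0.5)), i.e. raised to the 2 power.
Substitute q_2 = (q_2/q_1)·q_1 into the budget: q_1* = I/(p_1 + p_2·(q_2/q_1)).
Numerically q_2/q_1 = 12.25, so q_1* = 30/(25.2 + 12·12.25) = 0.1742 and q_2* = 12.25·0.1742 = 2.1341.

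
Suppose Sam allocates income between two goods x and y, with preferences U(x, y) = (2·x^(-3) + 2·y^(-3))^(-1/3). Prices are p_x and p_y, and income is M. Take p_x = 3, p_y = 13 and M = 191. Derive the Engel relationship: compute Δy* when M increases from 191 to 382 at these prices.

MRS = MU_x/MU_y = (y/x)^(4). Set equal to p_x/p_y.
Hence y/x = (p_x/p_y)^(1/(4)), i.e. raised to the 0.25 power.
With the ratio pinned down, the budget gives x* = M/(p_x + p_y·(y/x)) and y* = (y/x)·x*.
Numerically y/x = 0.693098, so x* = 191/(3 + 13·0.693098) = 15.9031 and y* = 0.693098·15.9031 = 11.0224.
At M' = 382: y* = 22.0447. Change: 22.0447 − 11.0224 = 11.0224.

Δy* = 11.0224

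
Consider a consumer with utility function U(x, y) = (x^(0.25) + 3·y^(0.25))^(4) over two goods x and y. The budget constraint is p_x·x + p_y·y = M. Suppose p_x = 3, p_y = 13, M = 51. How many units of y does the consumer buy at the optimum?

y* = 2.8494

Numerically y/x = 0.612443, so x* = 51/(3 + 13·0.612443) = 4.6525 and y* = 0.612443·4.6525 = 2.8494.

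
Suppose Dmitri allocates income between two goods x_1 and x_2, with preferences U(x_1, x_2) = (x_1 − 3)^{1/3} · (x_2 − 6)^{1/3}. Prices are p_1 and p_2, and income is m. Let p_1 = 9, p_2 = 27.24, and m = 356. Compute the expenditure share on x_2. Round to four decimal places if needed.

This is Cobb-Douglas in (x_1−3, x_2−6): tangency gives 1/3·p_2·(x_2−6) = 1/3·p_1·(x_1−3).
Substituting into the budget: x_1* = 3 + 0.5·(m − 3·p_1 − 6·p_2)/p_1, and x_2* = 6 + 0.5·(…)/p_2.
Discretionary income = 356 − 3·9 − 6·27.24 = 165.56; x_1* = 3 + 0.5·165.56/9 = 12.1978; x_2* = 6 + 0.5·165.56/27.24 = 9.0389.
Expenditure on x_2: 27.24·9.0389 = 246.22; share = 0.6916.

share on x_2 = 0.6916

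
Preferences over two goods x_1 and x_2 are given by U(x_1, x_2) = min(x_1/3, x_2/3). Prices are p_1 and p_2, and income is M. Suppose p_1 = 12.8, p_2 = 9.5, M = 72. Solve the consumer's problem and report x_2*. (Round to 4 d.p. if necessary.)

Demand: x_1*(p_1,p_2,M) = 3·M/(3·p_1 + 3·p_2), x_2* = 3·M/(3·p_1 + 3·p_2).
Here 3·12.8 + 3·9.5 = 66.9, giving x_2* = 3.2287.

x_2* = 3.2287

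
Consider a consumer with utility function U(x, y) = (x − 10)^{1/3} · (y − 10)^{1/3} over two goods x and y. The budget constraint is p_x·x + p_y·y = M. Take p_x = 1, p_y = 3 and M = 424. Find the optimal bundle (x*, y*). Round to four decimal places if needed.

x* = 202, y* = 74

MRS = (y−10)/(x−10). Tangency with p_x/p_y gives y−10 = (p_x/p_y)·(x−10).
Substituting into the budget: x* = 10 + 0.5·(M − 10·p_x − 10·p_y)/p_x, and y* = 10 + 0.5·(…)/p_y.
Discretionary income = 424 − 10·1 − 10·3 = 384; x* = 10 + 0.5·384/1 = 202; y* = 10 + 0.5·384/3 = 74.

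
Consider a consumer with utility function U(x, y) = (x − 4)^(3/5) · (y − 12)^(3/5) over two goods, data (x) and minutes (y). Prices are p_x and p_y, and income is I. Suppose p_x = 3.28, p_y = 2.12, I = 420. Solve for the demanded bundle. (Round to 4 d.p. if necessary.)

Substituting into the budget: x* = 4 + 0.5·(I − 4·p_x − 12·p_y)/p_x, and y* = 12 + 0.5·(…)/p_y.
Discretionary income = 420 − 4·3.28 − 12·2.12 = 381.44; x* = 4 + 0.5·381.44/3.28 = 62.1463; y* = 12 + 0.5·381.44/2.12 = 101.9623.

x* = 62.1463, y* = 101.9623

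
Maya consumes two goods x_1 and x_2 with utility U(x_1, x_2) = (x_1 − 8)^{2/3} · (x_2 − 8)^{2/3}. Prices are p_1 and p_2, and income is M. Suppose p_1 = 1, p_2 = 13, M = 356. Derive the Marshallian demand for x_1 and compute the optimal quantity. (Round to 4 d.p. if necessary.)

x_1* = 130

Substituting into the budget: x_1* = 8 + 0.5·(M − 8·p_1 − 8·p_2)/p_1, and x_2* = 8 + 0.5·(…)/p_2.
Discretionary income = 356 − 8·1 − 8·13 = 244; x_1* = 8 + 0.5·244/1 = 130.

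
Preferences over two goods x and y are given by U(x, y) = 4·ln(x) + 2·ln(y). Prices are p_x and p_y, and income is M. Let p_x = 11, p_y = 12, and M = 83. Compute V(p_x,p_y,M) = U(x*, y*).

Demand: x*(p_x,p_y,M) = 2/3·M/p_x and y* = 1/3·M/p_y.
At p_x=11, p_y=12, M=83: x* = 2/3·83/11 = 5.0303, y* = 2.3056.
Utility at the optimum: U(5.0303, 2.3056) = 8.1326.

V = 8.1326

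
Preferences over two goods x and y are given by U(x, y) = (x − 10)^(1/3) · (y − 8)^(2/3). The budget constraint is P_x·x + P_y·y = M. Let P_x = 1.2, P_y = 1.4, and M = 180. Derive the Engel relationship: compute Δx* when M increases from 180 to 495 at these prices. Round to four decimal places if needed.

Δx* = 87.5

MRS = (1/2)·(y−8)/(x−10). Tangency with P_x/P_y gives y−8 = 2·(P_x/P_y)·(x−10).
Substituting into the budget: x* = 10 + 1/3·(M − 10·P_x − 8·P_y)/P_x, and y* = 8 + 2/3·(…)/P_y.
Discretionary income = 180 − 10·1.2 − 8·1.4 = 156.8; x* = 10 + 1/3·156.8/1.2 = 53.5556.
At M' = 495: x* = 141.0556. Change: 141.0556 − 53.5556 = 87.5.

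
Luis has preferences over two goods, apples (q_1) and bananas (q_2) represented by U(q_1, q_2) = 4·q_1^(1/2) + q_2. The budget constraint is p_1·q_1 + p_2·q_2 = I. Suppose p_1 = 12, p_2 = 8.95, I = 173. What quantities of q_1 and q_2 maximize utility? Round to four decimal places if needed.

q_1* = 2.2251, q_2* = 16.3463

Set MRS = p_1/p_2: 2·q_1^(−1/2) = p_1/p_2.
Solve: √q_1 = 2·p_2/p_1, so q_1*(p_1,p_2) = (2·p_2/p_1)², and q_2* = (I − p_1·q_1*)/p_2.
Plugging in: q_1* = (2·8.95/12)² = 2.2251, q_2* = 16.3463.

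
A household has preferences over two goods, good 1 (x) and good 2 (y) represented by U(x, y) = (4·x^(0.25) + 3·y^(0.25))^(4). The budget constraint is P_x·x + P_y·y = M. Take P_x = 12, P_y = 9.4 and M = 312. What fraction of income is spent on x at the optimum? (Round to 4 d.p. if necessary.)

share on x = 0.575

MU_x ∝ 4·x^(-0.75), MU_y ∝ 3·y^(-0.75), so MRS = (4/3)·(y/x)^(0.75) = P_x/P_y.
Solve for the ratio: y/x = [(3/4)·P_x/P_y]^(4/3).
Substitute y = (y/x)·x into the budget: x* = M/(P_x + P_y·(y/x)).
Numerically y/x = 0.943669, so x* = 312/(12 + 9.4·0.943669) = 14.9493 and y* = 0.943669·14.9493 = 14.1072.
Expenditure on x: 12·14.9493 = 179.3921; share = 0.575.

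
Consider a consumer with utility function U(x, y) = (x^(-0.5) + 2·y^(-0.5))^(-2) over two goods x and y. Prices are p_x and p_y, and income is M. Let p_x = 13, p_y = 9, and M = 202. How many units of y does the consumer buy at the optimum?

From the CES first-order condition, (1/2)·(y/x)^(1.5) = p_x/p_y.
Solve for the ratio: y/x = [2·p_x/p_y]^(2/3).
Substitute y = (y/x)·x into the budget: x* = M/(p_x + p_y·(y/x)).
Numerically y/x = 2.028401, so x* = 202/(13 + 9·2.028401) = 6.4628 and y* = 2.028401·6.4628 = 13.1092.

y* = 13.1092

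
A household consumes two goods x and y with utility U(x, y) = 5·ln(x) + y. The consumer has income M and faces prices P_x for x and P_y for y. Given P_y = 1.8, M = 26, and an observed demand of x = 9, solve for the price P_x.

Set MRS = P_x/P_y: (5/x)/1 = P_x/P_y.
So x*(P_x,P_y) = 5·P_y/P_x, independent of income; and y* = (M − 5·P_y)/P_y.
Set x* = 9 in the demand function and solve for P_x: P_x = 1.

P_x = 1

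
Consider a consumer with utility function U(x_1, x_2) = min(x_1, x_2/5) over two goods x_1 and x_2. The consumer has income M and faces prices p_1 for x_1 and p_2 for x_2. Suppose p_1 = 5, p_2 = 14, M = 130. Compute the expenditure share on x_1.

Leontief preferences: the optimum is at the kink where x_1/1 = x_2/5, i.e. x_2 = 5·x_1.
Budget: p_1·x_1 + p_2·5·x_1 = M, so (p_1 + 5·p_2)·x_1 = M.
Demand: x_1*(p_1,p_2,M) = M/(p_1 + 5·p_2), x_2* = 5·M/(p_1 + 5·p_2).
Here 5 + 5·14 = 75, giving x_1* = 1.7333 and x_2* = 8.6667.
Expenditure on x_1: 5·1.7333 = 8.6667; share = 0.0667.

share on x_1 = 0.0667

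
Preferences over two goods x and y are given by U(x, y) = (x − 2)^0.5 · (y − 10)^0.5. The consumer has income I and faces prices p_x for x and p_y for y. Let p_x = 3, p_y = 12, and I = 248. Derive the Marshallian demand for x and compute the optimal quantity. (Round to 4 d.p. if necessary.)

x* = 22.3333

This is Cobb-Douglas in (x−2, y−10): tangency gives 0.5·p_y·(y−10) = 0.5·p_x·(x−2).
Substituting into the budget: x* = 2 + 0.5·(I − 2·p_x − 10·p_y)/p_x, and y* = 10 + 0.5·(…)/p_y.
Discretionary income = 248 − 2·3 − 10·12 = 122; x* = 2 + 0.5·122/3 = 22.3333.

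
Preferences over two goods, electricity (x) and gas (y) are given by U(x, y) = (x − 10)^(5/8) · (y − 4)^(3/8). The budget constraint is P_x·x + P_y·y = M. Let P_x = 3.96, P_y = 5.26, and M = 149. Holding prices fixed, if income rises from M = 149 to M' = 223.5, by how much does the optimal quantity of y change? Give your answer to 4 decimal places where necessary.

Δy* = 5.3113

Let x' = x−10, y' = y−4. MRS = (5/3)·y'/x' = P_x/P_y.
Substituting into the budget: x* = 10 + 0.625·(M − 10·P_x − 4·P_y)/P_x, and y* = 4 + 0.375·(…)/P_y.
Discretionary income = 149 − 10·3.96 − 4·5.26 = 88.36; y* = 4 + 0.375·88.36/5.26 = 10.2994.
At M' = 223.5: y* = 15.6107. Change: 15.6107 − 10.2994 = 5.3113.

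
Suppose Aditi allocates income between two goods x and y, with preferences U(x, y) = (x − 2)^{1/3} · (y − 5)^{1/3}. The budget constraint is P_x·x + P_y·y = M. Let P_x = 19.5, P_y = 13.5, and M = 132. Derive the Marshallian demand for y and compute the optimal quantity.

y* = 5.9444

Let x' = x−2, y' = y−5. MRS = y'/x' = P_x/P_y.
After buying the subsistence bundle (2, 5), a share 0.5 of the remaining income goes to x: x* = 2 + 0.5·(M − 2P_x − 5P_y)/P_x.
Discretionary income = 132 − 2·19.5 − 5·13.5 = 25.5; y* = 5 + 0.5·25.5/13.5 = 5.9444.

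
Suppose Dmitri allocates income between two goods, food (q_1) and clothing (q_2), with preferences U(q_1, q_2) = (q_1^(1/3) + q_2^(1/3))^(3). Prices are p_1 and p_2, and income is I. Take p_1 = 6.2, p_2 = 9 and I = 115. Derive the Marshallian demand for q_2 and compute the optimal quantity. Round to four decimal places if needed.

MRS = MU_q_1/MU_q_2 = (q_2/q_1)^(2/3). Set equal to p_1/p_2.
Solve for the ratio: q_2/q_1 = [p_1/p_2]^(1.5).
Substitute q_2 = (q_2/q_1)·q_1 into the budget: q_1* = I/(p_1 + p_2·(q_2/q_1)).
Numerically q_2/q_1 = 0.571773, so q_1* = 115/(6.2 + 9·0.571773) = 10.1358 and q_2* = 0.571773·10.1358 = 5.7954.

q_2* = 5.7954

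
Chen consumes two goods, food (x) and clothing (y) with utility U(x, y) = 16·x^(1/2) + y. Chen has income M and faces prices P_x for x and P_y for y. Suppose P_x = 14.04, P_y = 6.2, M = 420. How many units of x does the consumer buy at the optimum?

Set MRS = P_x/P_y: 8·x^(−1/2) = P_x/P_y.
Solve: √x = 8·P_y/P_x, so x*(P_x,P_y) = (8·P_y/P_x)², and y* = (M − P_x·x*)/P_y.
Plugging in: x* = (8·6.2/14.04)² = 12.4804.

x* = 12.4804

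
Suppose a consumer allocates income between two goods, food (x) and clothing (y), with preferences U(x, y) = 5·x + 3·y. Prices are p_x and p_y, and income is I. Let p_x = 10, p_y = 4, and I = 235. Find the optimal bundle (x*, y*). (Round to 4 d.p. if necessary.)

x* = 0, y* = 58.75

Linear utility — the consumer picks whichever good has higher MU/price: 5/10 = 0.5 vs 3/4 = 0.75.
y gives more utility per dollar, so spend all income on y: y* = I/p_y, x* = 0.
Numerically: x* = 0, y* = 58.75.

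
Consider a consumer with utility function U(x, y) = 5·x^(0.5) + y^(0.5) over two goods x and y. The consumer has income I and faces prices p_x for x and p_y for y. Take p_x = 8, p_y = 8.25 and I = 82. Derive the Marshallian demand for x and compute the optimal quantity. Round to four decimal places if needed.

x* = 9.8673

From the CES first-order condition, 5·(y/x)^(0.5) = p_x/p_y.
Hence y/x = ((1/5)·p_x/p_y)^(1/(0.5)), i.e. raised to the 2 power.
With the ratio pinned down, the budget gives x* = I/(p_x + p_y·(y/x)) and y* = (y/x)·x*.
Numerically y/x = 0.037612, so x* = 82/(8 + 8.25·0.037612) = 9.8673.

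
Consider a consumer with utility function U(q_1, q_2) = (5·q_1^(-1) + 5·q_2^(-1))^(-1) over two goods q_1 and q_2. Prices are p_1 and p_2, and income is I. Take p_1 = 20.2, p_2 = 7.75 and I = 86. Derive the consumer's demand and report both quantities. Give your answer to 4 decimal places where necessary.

From the CES first-order condition, (q_2/q_1)^(2) = p_1/p_2.
Solve for the ratio: q_2/q_1 = [p_1/p_2]^(0.5).
Substitute q_2 = (q_2/q_1)·q_1 into the budget: q_1* = I/(p_1 + p_2·(q_2/q_1)).
Numerically q_2/q_1 = 1.614451, so q_1* = 86/(20.2 + 7.75·1.614451) = 2.629 and q_2* = 1.614451·2.629 = 4.2444.

q_1* = 2.629, q_2* = 4.2444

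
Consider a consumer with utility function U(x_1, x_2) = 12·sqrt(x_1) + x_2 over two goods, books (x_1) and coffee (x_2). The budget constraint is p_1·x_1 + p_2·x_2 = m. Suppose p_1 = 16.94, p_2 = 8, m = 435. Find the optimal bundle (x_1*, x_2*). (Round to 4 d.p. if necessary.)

Utility is quasi-linear in x_2; the FOC for x_1 is 6/√x_1 = p_1/p_2.
Solve: √x_1 = 6·p_2/p_1, so x_1*(p_1,p_2) = (6·p_2/p_1)², and x_2* = (m − p_1·x_1*)/p_2.
Plugging in: x_1* = (6·8/16.94)² = 8.0289, x_2* = 37.3738.

x_1* = 8.0289, x_2* = 37.3738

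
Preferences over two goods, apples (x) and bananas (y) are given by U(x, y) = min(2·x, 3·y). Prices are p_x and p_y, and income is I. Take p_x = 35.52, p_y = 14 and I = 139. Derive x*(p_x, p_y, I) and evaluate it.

x* = 3.099

Demand: x*(p_x,p_y,I) = 3·I/(3·p_x + 2·p_y), y* = 2·I/(3·p_x + 2·p_y).
Here 3·35.52 + 2·14 = 134.56, giving x* = 3.099.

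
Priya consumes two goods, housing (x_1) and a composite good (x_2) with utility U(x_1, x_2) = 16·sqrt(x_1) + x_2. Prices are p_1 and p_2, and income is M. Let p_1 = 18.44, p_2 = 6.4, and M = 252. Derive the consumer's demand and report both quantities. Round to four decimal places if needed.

x_1* = 7.7094, x_2* = 17.1624

Set MRS = p_1/p_2: 8·x_1^(−1/2) = p_1/p_2.
Thus x_1* = (8·p_2/p_1)² — independent of M — with the rest of income spent on x_2.
Plugging in: x_1* = (8·6.4/18.44)² = 7.7094, x_2* = 17.1624.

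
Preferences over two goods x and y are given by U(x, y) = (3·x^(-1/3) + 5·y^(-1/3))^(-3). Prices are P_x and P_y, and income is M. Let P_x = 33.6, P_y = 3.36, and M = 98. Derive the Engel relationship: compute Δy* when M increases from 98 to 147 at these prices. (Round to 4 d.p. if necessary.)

Δy* = 6.5919

Substitute y = (y/x)·x into the budget: x* = M/(P_x + P_y·(y/x)).
Numerically y/x = 8.24872, so x* = 98/(33.6 + 3.36·8.24872) = 1.5983 and y* = 8.24872·1.5983 = 13.1838.
At M' = 147: y* = 19.7757. Change: 19.7757 − 13.1838 = 6.5919.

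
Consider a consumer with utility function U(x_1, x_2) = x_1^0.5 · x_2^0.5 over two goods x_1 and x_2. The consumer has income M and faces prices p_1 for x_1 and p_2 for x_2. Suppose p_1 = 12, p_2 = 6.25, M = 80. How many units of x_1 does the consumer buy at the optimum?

At p_1=12, p_2=6.25, M=80: x_1* = 0.5·80/12 = 3.3333.

x_1* = 3.3333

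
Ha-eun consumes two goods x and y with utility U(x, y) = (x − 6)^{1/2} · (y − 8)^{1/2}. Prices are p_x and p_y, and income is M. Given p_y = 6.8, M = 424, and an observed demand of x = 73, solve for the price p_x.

Let x' = x−6, y' = y−8. MRS = y'/x' = p_x/p_y.
Substituting into the budget: x* = 6 + 0.5·(M − 6·p_x − 8·p_y)/p_x, and y* = 8 + 0.5·(…)/p_y.
Set x* = 73 in the demand function and solve for p_x: p_x = 2.64.

p_x = 2.64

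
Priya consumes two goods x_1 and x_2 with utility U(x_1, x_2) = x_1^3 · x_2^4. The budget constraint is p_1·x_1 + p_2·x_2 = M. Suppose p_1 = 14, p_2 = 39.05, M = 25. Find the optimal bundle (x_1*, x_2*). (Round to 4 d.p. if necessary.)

x_1* = 0.7653, x_2* = 0.3658

Tangency: MRS = (3/4)·x_2/x_1 = p_1/p_2.
Rearranging, p_2·x_2 = (4/3)·p_1·x_1. Substituting into the budget gives p_1·x_1·(1 + (4/3)) = M.
Demand: x_1*(p_1,p_2,M) = 3/7·M/p_1 and x_2* = 4/7·M/p_2.
At p_1=14, p_2=39.05, M=25: x_1* = 3/7·25/14 = 0.7653, x_2* = 0.3658.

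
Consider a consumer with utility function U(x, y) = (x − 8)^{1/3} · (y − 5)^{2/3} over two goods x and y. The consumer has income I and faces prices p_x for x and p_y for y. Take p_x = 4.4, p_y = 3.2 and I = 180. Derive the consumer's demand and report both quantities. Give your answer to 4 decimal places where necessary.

x* = 17.7576, y* = 31.8333

Discretionary income = 180 − 8·4.4 − 5·3.2 = 128.8; x* = 8 + 1/3·128.8/4.4 = 17.7576; y* = 5 + 2/3·128.8/3.2 = 31.8333.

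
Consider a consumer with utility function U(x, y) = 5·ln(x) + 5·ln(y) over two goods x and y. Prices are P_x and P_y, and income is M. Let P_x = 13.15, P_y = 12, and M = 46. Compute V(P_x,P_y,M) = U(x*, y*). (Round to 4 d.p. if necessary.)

Demand: x*(P_x,P_y,M) = 0.5·M/P_x and y* = 0.5·M/P_y.
At P_x=13.15, P_y=12, M=46: x* = 0.5·46/13.15 = 1.749, y* = 1.9167.
Utility at the optimum: U(1.749, 1.9167) = 6.0483.

V = 6.0483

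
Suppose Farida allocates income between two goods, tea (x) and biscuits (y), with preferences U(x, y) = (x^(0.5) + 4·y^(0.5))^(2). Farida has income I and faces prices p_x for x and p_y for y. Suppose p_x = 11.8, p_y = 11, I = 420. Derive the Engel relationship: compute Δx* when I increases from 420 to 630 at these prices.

MRS = MU_x/MU_y = (1/4)·(y/x)^(0.5). Set equal to p_x/p_y.
Hence y/x = (4·p_x/p_y)^(1/(0.5)), i.e. raised to the 2 power.
Substitute y = (y/x)·x into the budget: x* = I/(p_x + p_y·(y/x)).
Numerically y/x = 18.411901, so x* = 420/(11.8 + 11·18.411901) = 1.9596.
At I' = 630: x* = 2.9394. Change: 2.9394 − 1.9596 = 0.9798.

Δx* = 0.9798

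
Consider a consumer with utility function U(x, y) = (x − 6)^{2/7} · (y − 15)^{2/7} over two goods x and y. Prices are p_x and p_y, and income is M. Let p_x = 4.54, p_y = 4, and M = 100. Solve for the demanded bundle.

x* = 7.4053, y* = 16.595

Let x' = x−6, y' = y−15. MRS = y'/x' = p_x/p_y.
Substituting into the budget: x* = 6 + 0.5·(M − 6·p_x − 15·p_y)/p_x, and y* = 15 + 0.5·(…)/p_y.
Discretionary income = 100 − 6·4.54 − 15·4 = 12.76; x* = 6 + 0.5·12.76/4.54 = 7.4053; y* = 15 + 0.5·12.76/4 = 16.595.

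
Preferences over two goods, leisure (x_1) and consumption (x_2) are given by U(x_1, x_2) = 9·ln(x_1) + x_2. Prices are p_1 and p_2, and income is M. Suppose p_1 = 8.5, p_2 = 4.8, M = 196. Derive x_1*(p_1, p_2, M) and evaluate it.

x_1* = 5.0824

Set MRS = p_1/p_2: (9/x_1)/1 = p_1/p_2.
So x_1*(p_1,p_2) = 9·p_2/p_1, independent of income; and x_2* = (M − 9·p_2)/p_2.
At the given prices: x_1* = 9·4.8/8.5 = 5.0824.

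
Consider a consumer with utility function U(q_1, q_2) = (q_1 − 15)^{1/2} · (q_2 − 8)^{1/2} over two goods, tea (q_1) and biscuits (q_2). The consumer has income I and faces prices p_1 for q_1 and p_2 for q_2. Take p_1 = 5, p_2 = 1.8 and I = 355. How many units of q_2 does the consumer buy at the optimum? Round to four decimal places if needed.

Let q_1' = q_1−15, q_2' = q_2−8. MRS = q_2'/q_1' = p_1/p_2.
Substituting into the budget: q_1* = 15 + 0.5·(I − 15·p_1 − 8·p_2)/p_1, and q_2* = 8 + 0.5·(…)/p_2.
Discretionary income = 355 − 15·5 − 8·1.8 = 265.6; q_2* = 8 + 0.5·265.6/1.8 = 81.7778.

q_2* = 81.7778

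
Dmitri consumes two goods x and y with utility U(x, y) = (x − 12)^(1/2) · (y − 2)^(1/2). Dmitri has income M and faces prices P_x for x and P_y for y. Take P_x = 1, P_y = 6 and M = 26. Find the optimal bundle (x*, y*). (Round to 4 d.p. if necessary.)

x* = 13, y* = 2.1667

After buying the subsistence bundle (12, 2), a share 0.5 of the remaining income goes to x: x* = 12 + 0.5·(M − 12P_x − 2P_y)/P_x.
Discretionary income = 26 − 12·1 − 2·6 = 2; x* = 12 + 0.5·2/1 = 13; y* = 2 + 0.5·2/6 = 2.1667.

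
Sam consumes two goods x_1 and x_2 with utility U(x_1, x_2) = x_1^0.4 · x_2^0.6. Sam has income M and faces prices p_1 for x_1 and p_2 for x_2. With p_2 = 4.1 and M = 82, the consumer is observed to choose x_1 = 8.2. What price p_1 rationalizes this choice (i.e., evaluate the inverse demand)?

Tangency: MRS = (2/3)·x_2/x_1 = p_1/p_2.
So 0.4·p_2·x_2 = 0.6·p_1·x_1; combined with the budget, a share 0.4 of income goes to x_1.
Demand: x_1*(p_1,p_2,M) = 0.4·M/p_1 and x_2* = 0.6·M/p_2.
Set x_1* = 8.2 in the demand function and solve for p_1: p_1 = 4.

p_1 = 4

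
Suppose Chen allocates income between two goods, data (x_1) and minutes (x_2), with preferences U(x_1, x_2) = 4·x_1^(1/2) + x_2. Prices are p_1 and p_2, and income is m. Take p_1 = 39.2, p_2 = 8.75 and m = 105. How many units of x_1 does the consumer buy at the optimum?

MU_x_1 = 2/√x_1, MU_x_2 = 1. Tangency: 2/√x_1 = p_1/p_2.
Solve: √x_1 = 2·p_2/p_1, so x_1*(p_1,p_2) = (2·p_2/p_1)², and x_2* = (m − p_1·x_1*)/p_2.
Plugging in: x_1* = (2·8.75/39.2)² = 0.1993.

x_1* = 0.1993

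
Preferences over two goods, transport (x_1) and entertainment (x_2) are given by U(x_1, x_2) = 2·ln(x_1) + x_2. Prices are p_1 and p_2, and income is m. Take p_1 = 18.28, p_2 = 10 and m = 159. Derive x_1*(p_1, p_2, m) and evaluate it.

At the given prices: x_1* = 2·10/18.28 = 1.0941.

x_1* = 1.0941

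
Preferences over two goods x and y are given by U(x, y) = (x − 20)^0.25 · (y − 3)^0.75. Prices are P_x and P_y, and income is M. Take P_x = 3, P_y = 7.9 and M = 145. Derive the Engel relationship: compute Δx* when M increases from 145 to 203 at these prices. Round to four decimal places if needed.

Δx* = 4.8333

This is Cobb-Douglas in (x−20, y−3): tangency gives 0.25·P_y·(y−3) = 0.75·P_x·(x−20).
Substituting into the budget: x* = 20 + 0.25·(M − 20·P_x − 3·P_y)/P_x, and y* = 3 + 0.75·(…)/P_y.
Discretionary income = 145 − 20·3 − 3·7.9 = 61.3; x* = 20 + 0.25·61.3/3 = 25.1083.
At M' = 203: x* = 29.9417. Change: 29.9417 − 25.1083 = 4.8333.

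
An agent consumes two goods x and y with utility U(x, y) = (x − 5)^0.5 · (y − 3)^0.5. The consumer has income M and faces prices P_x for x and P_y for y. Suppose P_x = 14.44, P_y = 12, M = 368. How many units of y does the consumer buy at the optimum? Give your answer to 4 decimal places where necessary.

y* = 13.825

Let x' = x−5, y' = y−3. MRS = y'/x' = P_x/P_y.
Substituting into the budget: x* = 5 + 0.5·(M − 5·P_x − 3·P_y)/P_x, and y* = 3 + 0.5·(…)/P_y.
Discretionary income = 368 − 5·14.44 − 3·12 = 259.8; y* = 3 + 0.5·259.8/12 = 13.825.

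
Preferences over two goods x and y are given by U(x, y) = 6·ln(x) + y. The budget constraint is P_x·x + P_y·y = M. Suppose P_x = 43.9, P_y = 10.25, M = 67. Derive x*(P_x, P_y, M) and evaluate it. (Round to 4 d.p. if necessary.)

x* = 1.4009

At the given prices: x* = 6·10.25/43.9 = 1.4009.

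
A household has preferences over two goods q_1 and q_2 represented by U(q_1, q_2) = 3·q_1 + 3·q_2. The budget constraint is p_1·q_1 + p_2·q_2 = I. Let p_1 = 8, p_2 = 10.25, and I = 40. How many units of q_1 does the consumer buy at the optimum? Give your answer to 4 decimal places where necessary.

q_1* = 5

Linear utility — the consumer picks whichever good has higher MU/price: 3/8 = 0.375 vs 3/10.25 = 0.2927.
q_1 gives more utility per dollar, so spend all income on q_1: q_1* = I/p_1, q_2* = 0.
Numerically: q_1* = 5, q_2* = 0.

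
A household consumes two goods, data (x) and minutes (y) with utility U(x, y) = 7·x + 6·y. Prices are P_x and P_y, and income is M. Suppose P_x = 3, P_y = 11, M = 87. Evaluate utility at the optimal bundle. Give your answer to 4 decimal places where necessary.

V = 203

Linear utility — the consumer picks whichever good has higher MU/price: 7/3 = 2.3333 vs 6/11 = 0.5455.
x gives more utility per dollar, so spend all income on x: x* = M/P_x, y* = 0.
Numerically: x* = 29, y* = 0.
Utility at the optimum: U(29, 0) = 203.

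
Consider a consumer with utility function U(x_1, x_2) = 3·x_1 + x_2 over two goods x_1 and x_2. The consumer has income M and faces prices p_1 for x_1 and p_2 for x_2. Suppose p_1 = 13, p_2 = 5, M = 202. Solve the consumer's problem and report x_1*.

x_1* = 15.5385

Linear utility — the consumer picks whichever good has higher MU/price: 3/13 = 0.2308 vs 1/5 = 0.2.
x_1 gives more utility per dollar, so spend all income on x_1: x_1* = M/p_1, x_2* = 0.
Numerically: x_1* = 15.5385, x_2* = 0.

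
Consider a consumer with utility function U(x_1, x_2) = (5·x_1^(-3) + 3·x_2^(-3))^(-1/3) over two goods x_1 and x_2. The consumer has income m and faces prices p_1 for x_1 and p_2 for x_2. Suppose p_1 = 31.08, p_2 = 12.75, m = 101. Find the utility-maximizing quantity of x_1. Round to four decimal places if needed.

From the CES first-order condition, (5/3)·(x_2/x_1)^(4) = p_1/p_2.
Solve for the ratio: x_2/x_1 = [(3/5)·p_1/p_2]^(0.25).
Substitute x_2 = (x_2/x_1)·x_1 into the budget: x_1* = m/(p_1 + p_2·(x_2/x_1)).
Numerically x_2/x_1 = 1.099716, so x_1* = 101/(31.08 + 12.75·1.099716) = 2.2394.

x_1* = 2.2394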